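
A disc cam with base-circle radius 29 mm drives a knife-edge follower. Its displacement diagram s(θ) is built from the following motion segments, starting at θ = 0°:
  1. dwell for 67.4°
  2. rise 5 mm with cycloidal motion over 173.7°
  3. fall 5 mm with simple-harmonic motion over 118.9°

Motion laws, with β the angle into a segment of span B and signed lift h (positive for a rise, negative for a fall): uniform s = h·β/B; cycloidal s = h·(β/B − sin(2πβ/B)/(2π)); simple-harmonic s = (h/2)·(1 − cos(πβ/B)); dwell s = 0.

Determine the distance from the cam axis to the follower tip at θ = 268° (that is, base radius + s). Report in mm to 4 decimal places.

seg 1 [0°–67.4°] dwell: s stays 0.0000
seg 2 [67.4°–241.1°] cycloidal, h=5: full span → s += 5 → s = 5.0000
seg 3 [241.1°–360°] simple-harmonic, h=-5: θ=268° here. β=26.9, B=118.9. -5/2·(1 − cos(π·0.2262)) = -0.6053 → s = 4.3947
radial distance = base radius + s = 29 + 4.3947 = 33.3947

33.3947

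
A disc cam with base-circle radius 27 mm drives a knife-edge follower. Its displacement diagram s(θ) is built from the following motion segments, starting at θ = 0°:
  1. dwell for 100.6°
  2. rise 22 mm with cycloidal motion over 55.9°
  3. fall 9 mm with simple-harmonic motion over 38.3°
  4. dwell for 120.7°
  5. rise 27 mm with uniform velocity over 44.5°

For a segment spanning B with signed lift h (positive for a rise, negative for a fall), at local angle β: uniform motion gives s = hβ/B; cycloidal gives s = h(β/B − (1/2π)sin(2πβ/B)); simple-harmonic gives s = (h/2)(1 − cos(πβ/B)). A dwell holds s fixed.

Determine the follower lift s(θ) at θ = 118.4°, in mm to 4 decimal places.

seg 1 [0°–100.6°] dwell: s stays 0.0000
seg 2 [100.6°–156.5°] cycloidal, h=22: θ=118.4° here. β=17.8, B=55.9. 22·(0.3184 − sin(2π·0.3184)/(2π)) = 3.8226 → s = 3.8226

3.8226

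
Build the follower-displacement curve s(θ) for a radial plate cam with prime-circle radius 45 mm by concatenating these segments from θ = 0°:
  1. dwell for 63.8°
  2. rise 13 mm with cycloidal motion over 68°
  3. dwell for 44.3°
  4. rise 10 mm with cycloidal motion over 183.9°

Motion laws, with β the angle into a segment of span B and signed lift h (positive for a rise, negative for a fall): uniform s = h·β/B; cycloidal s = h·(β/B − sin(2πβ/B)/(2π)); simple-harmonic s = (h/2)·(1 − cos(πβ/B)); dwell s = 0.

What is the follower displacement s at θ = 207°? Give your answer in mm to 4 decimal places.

seg 1 [0°–63.8°] dwell: s stays 0.0000
seg 2 [63.8°–131.8°] cycloidal, h=13: full span → s += 13 → s = 13.0000
seg 3 [131.8°–176.1°] dwell: s stays 13.0000
seg 4 [176.1°–360°] cycloidal, h=10: θ=207° here. β=30.9, B=183.9. 10·(0.1680 − sin(2π·0.1680)/(2π)) = 0.2952 → s = 13.2952

13.2952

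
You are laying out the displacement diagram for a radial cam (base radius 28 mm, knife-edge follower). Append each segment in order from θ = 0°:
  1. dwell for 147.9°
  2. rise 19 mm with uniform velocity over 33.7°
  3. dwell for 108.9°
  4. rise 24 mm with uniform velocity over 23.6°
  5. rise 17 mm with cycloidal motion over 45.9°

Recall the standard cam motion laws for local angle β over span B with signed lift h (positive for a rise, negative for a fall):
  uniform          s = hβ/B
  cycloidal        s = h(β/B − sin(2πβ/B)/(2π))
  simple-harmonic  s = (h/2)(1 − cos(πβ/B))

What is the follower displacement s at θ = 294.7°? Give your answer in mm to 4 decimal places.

seg 1 [0°–147.9°] dwell: s stays 0.0000
seg 2 [147.9°–181.6°] uniform, h=19: full span → s += 19 → s = 19.0000
seg 3 [181.6°–290.5°] dwell: s stays 19.0000
seg 4 [290.5°–314.1°] uniform, h=24: θ=294.7° here. β=4.2, B=23.6. 24·4.2/23.6 = 4.2712 → s = 23.2712

23.2712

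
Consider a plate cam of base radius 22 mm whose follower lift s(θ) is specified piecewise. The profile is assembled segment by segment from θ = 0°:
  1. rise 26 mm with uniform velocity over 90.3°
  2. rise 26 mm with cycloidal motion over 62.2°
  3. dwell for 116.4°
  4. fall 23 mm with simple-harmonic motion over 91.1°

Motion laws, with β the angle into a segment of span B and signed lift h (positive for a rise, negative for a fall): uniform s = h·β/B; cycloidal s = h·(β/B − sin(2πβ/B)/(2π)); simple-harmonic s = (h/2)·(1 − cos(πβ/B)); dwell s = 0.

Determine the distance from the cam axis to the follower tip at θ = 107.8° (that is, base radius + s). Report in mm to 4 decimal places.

seg 1 [0°–90.3°] uniform, h=26: full span → s += 26 → s = 26.0000
seg 2 [90.3°–152.5°] cycloidal, h=26: θ=107.8° here. β=17.5, B=62.2. 26·(0.2814 − sin(2π·0.2814)/(2π)) = 3.2571 → s = 29.2571
radial distance = base radius + s = 22 + 29.2571 = 51.2571

51.2571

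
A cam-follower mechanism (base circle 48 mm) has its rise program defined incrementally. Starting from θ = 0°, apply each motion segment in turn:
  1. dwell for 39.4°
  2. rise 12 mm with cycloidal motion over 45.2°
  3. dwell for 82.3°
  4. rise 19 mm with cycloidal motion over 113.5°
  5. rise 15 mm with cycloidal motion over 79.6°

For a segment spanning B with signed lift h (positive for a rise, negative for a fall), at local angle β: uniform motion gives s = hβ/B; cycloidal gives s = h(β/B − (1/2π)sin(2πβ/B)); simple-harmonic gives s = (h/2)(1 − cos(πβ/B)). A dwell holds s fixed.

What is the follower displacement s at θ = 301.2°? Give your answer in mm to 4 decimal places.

seg 1 [0°–39.4°] dwell: s stays 0.0000
seg 2 [39.4°–84.6°] cycloidal, h=12: full span → s += 12 → s = 12.0000
seg 3 [84.6°–166.9°] dwell: s stays 12.0000
seg 4 [166.9°–280.4°] cycloidal, h=19: full span → s += 19 → s = 31.0000
seg 5 [280.4°–360°] cycloidal, h=15: θ=301.2° here. β=20.8, B=79.6. 15·(0.2613 − sin(2π·0.2613)/(2π)) = 1.5383 → s = 32.5383

32.5383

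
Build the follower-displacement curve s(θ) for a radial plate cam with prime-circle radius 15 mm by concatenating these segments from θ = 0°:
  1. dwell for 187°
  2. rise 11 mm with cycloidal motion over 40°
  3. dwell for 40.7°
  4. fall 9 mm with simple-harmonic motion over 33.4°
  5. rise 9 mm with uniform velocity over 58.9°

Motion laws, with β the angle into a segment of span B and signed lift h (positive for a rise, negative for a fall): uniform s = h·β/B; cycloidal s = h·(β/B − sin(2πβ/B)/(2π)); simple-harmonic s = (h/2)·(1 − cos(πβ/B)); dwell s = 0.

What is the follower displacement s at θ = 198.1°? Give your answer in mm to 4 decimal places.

seg 1 [0°–187°] dwell: s stays 0.0000
seg 2 [187°–227°] cycloidal, h=11: θ=198.1° here. β=11.1, B=40. 11·(0.2775 − sin(2π·0.2775)/(2π)) = 1.3279 → s = 1.3279

1.3279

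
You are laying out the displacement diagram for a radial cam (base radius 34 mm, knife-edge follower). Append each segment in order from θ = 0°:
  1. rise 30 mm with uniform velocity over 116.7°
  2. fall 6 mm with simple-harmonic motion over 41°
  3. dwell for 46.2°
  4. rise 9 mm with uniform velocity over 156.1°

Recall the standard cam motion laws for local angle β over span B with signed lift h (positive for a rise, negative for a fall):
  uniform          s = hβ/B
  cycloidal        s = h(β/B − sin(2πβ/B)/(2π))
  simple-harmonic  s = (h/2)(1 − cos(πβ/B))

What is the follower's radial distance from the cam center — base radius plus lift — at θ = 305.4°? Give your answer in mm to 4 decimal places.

seg 1 [0°–116.7°] uniform, h=30: full span → s += 30 → s = 30.0000
seg 2 [116.7°–157.7°] simple-harmonic, h=-6: full span → s += -6 → s = 24.0000
seg 3 [157.7°–203.9°] dwell: s stays 24.0000
seg 4 [203.9°–360°] uniform, h=9: θ=305.4° here. β=101.5, B=156.1. 9·101.5/156.1 = 5.8520 → s = 29.8520
radial distance = base radius + s = 34 + 29.8520 = 63.8520

63.8520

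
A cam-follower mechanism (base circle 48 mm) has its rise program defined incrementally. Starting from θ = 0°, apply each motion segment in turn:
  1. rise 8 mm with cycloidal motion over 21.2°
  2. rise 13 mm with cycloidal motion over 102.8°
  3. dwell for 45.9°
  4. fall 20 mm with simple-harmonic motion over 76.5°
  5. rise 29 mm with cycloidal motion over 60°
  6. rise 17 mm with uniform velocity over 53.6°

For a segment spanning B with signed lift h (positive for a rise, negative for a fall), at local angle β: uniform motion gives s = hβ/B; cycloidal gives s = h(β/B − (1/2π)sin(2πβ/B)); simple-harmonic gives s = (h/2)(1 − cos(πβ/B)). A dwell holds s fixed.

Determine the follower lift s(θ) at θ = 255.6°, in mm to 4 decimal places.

seg 1 [0°–21.2°] cycloidal, h=8: full span → s += 8 → s = 8.0000
seg 2 [21.2°–124°] cycloidal, h=13: full span → s += 13 → s = 21.0000
seg 3 [124°–169.9°] dwell: s stays 21.0000
seg 4 [169.9°–246.4°] simple-harmonic, h=-20: full span → s += -20 → s = 1.0000
seg 5 [246.4°–306.4°] cycloidal, h=29: θ=255.6° here. β=9.2, B=60. 29·(0.1533 − sin(2π·0.1533)/(2π)) = 0.6567 → s = 1.6567

1.6567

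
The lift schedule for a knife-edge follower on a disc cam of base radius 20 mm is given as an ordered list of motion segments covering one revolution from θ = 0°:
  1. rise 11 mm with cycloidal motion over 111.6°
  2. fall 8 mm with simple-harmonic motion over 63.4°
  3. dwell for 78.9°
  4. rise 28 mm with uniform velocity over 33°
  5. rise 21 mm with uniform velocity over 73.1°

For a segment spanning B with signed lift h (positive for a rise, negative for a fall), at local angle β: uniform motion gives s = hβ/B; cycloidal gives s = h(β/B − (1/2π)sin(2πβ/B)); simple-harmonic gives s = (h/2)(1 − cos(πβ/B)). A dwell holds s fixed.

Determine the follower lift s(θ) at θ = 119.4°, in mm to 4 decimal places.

seg 1 [0°–111.6°] cycloidal, h=11: full span → s += 11 → s = 11.0000
seg 2 [111.6°–175°] simple-harmonic, h=-8: θ=119.4° here. β=7.8, B=63.4. -8/2·(1 − cos(π·0.1230)) = -0.2951 → s = 10.7049

10.7049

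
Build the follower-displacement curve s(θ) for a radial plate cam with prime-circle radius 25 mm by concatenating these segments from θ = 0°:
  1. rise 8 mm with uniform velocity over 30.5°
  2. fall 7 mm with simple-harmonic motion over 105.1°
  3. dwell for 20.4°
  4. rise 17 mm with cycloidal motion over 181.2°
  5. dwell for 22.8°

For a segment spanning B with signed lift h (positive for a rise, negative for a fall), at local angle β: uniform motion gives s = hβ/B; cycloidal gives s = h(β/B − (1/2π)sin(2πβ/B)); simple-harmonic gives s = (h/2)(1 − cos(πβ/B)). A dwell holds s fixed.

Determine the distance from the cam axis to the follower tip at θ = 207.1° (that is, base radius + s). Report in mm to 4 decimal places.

seg 1 [0°–30.5°] uniform, h=8: full span → s += 8 → s = 8.0000
seg 2 [30.5°–135.6°] simple-harmonic, h=-7: full span → s += -7 → s = 1.0000
seg 3 [135.6°–156°] dwell: s stays 1.0000
seg 4 [156°–337.2°] cycloidal, h=17: θ=207.1° here. β=51.1, B=181.2. 17·(0.2820 − sin(2π·0.2820)/(2π)) = 2.1431 → s = 3.1431
radial distance = base radius + s = 25 + 3.1431 = 28.1431

28.1431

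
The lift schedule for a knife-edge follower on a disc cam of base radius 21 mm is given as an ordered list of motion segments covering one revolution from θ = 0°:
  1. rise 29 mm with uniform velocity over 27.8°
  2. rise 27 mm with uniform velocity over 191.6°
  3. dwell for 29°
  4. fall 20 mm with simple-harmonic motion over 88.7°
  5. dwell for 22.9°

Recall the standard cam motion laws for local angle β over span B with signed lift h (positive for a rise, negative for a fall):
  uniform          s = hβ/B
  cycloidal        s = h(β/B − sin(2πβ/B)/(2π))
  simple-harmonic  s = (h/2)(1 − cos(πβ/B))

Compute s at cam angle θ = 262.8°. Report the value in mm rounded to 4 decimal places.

seg 1 [0°–27.8°] uniform, h=29: full span → s += 29 → s = 29.0000
seg 2 [27.8°–219.4°] uniform, h=27: full span → s += 27 → s = 56.0000
seg 3 [219.4°–248.4°] dwell: s stays 56.0000
seg 4 [248.4°–337.1°] simple-harmonic, h=-20: θ=262.8° here. β=14.4, B=88.7. -20/2·(1 − cos(π·0.1623)) = -1.2727 → s = 54.7273

54.7273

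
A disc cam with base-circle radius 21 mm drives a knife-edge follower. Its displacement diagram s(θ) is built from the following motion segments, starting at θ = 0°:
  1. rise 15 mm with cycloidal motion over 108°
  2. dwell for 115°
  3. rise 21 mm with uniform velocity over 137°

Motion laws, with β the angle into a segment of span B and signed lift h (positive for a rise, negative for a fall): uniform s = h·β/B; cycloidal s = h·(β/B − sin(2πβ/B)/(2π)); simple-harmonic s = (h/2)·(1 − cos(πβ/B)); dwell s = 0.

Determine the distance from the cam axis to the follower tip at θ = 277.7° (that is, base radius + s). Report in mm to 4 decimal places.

seg 1 [0°–108°] cycloidal, h=15: full span → s += 15 → s = 15.0000
seg 2 [108°–223°] dwell: s stays 15.0000
seg 3 [223°–360°] uniform, h=21: θ=277.7° here. β=54.7, B=137. 21·54.7/137 = 8.3847 → s = 23.3847
radial distance = base radius + s = 21 + 23.3847 = 44.3847

44.3847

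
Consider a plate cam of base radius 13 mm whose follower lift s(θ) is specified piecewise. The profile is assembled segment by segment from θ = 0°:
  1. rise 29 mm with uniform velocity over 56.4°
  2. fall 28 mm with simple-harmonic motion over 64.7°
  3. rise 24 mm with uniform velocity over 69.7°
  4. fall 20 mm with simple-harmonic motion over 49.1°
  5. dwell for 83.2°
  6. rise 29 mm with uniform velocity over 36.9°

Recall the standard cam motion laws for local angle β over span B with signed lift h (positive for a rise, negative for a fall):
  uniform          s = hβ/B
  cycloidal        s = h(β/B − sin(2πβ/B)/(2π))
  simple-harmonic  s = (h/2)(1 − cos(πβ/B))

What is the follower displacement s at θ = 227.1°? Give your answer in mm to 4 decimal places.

seg 1 [0°–56.4°] uniform, h=29: full span → s += 29 → s = 29.0000
seg 2 [56.4°–121.1°] simple-harmonic, h=-28: full span → s += -28 → s = 1.0000
seg 3 [121.1°–190.8°] uniform, h=24: full span → s += 24 → s = 25.0000
seg 4 [190.8°–239.9°] simple-harmonic, h=-20: θ=227.1° here. β=36.3, B=49.1. -20/2·(1 − cos(π·0.7393)) = -16.8296 → s = 8.1704

8.1704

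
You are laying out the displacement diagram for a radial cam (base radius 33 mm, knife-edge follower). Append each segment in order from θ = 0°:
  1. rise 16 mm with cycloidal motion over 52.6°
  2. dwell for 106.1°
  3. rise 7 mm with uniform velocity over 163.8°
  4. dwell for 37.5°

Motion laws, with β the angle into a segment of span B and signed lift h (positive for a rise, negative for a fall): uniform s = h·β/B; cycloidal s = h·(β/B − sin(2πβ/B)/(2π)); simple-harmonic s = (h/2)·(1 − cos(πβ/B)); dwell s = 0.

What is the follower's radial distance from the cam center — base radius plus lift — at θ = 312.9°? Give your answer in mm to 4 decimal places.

seg 1 [0°–52.6°] cycloidal, h=16: full span → s += 16 → s = 16.0000
seg 2 [52.6°–158.7°] dwell: s stays 16.0000
seg 3 [158.7°–322.5°] uniform, h=7: θ=312.9° here. β=154.2, B=163.8. 7·154.2/163.8 = 6.5897 → s = 22.5897
radial distance = base radius + s = 33 + 22.5897 = 55.5897

55.5897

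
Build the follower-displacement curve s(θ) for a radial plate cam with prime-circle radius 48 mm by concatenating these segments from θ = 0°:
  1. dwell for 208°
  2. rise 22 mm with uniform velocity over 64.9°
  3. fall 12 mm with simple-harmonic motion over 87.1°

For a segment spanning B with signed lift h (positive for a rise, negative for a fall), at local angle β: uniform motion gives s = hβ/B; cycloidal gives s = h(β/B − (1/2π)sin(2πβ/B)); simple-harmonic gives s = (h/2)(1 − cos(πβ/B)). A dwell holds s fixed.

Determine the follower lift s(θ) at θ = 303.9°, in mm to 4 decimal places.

seg 1 [0°–208°] dwell: s stays 0.0000
seg 2 [208°–272.9°] uniform, h=22: full span → s += 22 → s = 22.0000
seg 3 [272.9°–360°] simple-harmonic, h=-12: θ=303.9° here. β=31, B=87.1. -12/2·(1 − cos(π·0.3559)) = -3.3758 → s = 18.6242

18.6242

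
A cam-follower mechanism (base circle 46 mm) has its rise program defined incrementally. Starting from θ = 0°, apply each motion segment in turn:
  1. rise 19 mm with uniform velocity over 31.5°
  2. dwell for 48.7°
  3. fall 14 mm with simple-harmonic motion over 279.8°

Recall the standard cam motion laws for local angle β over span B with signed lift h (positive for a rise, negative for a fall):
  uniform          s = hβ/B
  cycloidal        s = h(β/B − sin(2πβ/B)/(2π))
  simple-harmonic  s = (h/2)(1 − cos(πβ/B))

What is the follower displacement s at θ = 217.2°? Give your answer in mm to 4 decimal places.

seg 1 [0°–31.5°] uniform, h=19: full span → s += 19 → s = 19.0000
seg 2 [31.5°–80.2°] dwell: s stays 19.0000
seg 3 [80.2°–360°] simple-harmonic, h=-14: θ=217.2° here. β=137, B=279.8. -14/2·(1 − cos(π·0.4896)) = -6.7721 → s = 12.2279

12.2279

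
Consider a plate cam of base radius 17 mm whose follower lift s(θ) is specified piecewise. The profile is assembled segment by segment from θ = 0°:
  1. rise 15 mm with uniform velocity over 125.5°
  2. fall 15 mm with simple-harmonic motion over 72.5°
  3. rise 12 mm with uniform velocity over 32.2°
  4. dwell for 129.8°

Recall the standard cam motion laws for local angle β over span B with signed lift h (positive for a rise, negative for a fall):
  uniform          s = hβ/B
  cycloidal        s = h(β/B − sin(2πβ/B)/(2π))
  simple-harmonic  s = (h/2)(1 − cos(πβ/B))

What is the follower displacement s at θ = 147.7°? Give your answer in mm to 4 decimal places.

seg 1 [0°–125.5°] uniform, h=15: full span → s += 15 → s = 15.0000
seg 2 [125.5°–198°] simple-harmonic, h=-15: θ=147.7° here. β=22.2, B=72.5. -15/2·(1 − cos(π·0.3062)) = -3.2108 → s = 11.7892

11.7892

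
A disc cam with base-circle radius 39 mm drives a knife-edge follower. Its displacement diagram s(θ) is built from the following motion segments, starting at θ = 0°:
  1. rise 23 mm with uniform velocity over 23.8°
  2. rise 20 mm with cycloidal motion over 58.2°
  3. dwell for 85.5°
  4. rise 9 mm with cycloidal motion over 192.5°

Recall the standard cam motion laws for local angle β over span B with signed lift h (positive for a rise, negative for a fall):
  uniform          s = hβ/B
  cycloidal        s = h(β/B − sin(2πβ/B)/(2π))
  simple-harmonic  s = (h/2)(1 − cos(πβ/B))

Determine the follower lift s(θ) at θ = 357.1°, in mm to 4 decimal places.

seg 1 [0°–23.8°] uniform, h=23: full span → s += 23 → s = 23.0000
seg 2 [23.8°–82°] cycloidal, h=20: full span → s += 20 → s = 43.0000
seg 3 [82°–167.5°] dwell: s stays 43.0000
seg 4 [167.5°–360°] cycloidal, h=9: θ=357.1° here. β=189.6, B=192.5. 9·(0.9849 − sin(2π·0.9849)/(2π)) = 8.9998 → s = 51.9998

51.9998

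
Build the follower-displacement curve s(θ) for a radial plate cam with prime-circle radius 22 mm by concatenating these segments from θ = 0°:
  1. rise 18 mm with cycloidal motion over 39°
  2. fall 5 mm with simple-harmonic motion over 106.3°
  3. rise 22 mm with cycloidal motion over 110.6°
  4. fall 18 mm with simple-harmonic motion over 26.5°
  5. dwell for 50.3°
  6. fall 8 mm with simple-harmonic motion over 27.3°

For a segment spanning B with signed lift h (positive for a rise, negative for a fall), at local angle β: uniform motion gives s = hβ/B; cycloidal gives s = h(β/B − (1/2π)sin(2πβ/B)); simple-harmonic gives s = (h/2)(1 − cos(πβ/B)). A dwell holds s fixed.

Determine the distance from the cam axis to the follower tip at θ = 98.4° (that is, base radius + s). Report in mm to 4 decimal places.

seg 1 [0°–39°] cycloidal, h=18: full span → s += 18 → s = 18.0000
seg 2 [39°–145.3°] simple-harmonic, h=-5: θ=98.4° here. β=59.4, B=106.3. -5/2·(1 − cos(π·0.5588)) = -2.9592 → s = 15.0408
radial distance = base radius + s = 22 + 15.0408 = 37.0408

37.0408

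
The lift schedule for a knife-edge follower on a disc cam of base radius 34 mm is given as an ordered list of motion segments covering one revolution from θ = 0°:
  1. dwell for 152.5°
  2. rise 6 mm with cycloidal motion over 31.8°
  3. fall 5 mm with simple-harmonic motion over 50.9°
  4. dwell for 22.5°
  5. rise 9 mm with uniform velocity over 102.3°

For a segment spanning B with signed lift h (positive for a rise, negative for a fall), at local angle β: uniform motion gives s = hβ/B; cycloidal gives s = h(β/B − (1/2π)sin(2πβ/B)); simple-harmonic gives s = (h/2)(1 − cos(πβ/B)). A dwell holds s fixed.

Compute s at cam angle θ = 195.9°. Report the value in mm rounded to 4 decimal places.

seg 1 [0°–152.5°] dwell: s stays 0.0000
seg 2 [152.5°–184.3°] cycloidal, h=6: full span → s += 6 → s = 6.0000
seg 3 [184.3°–235.2°] simple-harmonic, h=-5: θ=195.9° here. β=11.6, B=50.9. -5/2·(1 − cos(π·0.2279)) = -0.6138 → s = 5.3862

5.3862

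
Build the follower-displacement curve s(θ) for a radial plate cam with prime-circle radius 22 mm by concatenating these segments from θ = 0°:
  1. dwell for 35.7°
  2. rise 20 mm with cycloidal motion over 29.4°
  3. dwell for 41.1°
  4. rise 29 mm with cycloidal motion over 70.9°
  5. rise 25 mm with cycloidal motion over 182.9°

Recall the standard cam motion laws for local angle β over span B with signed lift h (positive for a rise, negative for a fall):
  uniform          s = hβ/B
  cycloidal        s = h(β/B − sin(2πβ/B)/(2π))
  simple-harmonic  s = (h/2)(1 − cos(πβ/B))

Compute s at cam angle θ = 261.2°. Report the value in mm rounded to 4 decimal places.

seg 1 [0°–35.7°] dwell: s stays 0.0000
seg 2 [35.7°–65.1°] cycloidal, h=20: full span → s += 20 → s = 20.0000
seg 3 [65.1°–106.2°] dwell: s stays 20.0000
seg 4 [106.2°–177.1°] cycloidal, h=29: full span → s += 29 → s = 49.0000
seg 5 [177.1°–360°] cycloidal, h=25: θ=261.2° here. β=84.1, B=182.9. 25·(0.4598 − sin(2π·0.4598)/(2π)) = 10.5013 → s = 59.5013

59.5013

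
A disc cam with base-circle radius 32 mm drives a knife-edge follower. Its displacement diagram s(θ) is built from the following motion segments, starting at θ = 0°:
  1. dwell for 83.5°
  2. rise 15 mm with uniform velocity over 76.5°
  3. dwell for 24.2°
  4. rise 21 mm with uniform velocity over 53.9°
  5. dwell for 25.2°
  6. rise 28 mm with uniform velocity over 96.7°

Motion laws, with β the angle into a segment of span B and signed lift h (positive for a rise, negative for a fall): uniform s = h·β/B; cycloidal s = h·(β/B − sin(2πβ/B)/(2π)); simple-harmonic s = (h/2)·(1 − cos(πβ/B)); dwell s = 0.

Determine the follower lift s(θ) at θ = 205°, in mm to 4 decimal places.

seg 1 [0°–83.5°] dwell: s stays 0.0000
seg 2 [83.5°–160°] uniform, h=15: full span → s += 15 → s = 15.0000
seg 3 [160°–184.2°] dwell: s stays 15.0000
seg 4 [184.2°–238.1°] uniform, h=21: θ=205° here. β=20.8, B=53.9. 21·20.8/53.9 = 8.1039 → s = 23.1039

23.1039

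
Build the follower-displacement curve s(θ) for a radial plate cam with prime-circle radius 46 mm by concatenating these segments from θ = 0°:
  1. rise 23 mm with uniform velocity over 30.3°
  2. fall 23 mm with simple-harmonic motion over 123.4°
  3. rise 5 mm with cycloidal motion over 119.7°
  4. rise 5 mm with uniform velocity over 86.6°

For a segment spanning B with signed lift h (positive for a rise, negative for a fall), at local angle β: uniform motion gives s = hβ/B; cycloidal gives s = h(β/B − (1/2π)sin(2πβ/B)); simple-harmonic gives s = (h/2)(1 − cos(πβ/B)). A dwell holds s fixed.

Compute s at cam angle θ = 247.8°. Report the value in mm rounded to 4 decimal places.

seg 1 [0°–30.3°] uniform, h=23: full span → s += 23 → s = 23.0000
seg 2 [30.3°–153.7°] simple-harmonic, h=-23: full span → s += -23 → s = 0.0000
seg 3 [153.7°–273.4°] cycloidal, h=5: θ=247.8° here. β=94.1, B=119.7. 5·(0.7861 − sin(2π·0.7861)/(2π)) = 4.7060 → s = 4.7060

4.7060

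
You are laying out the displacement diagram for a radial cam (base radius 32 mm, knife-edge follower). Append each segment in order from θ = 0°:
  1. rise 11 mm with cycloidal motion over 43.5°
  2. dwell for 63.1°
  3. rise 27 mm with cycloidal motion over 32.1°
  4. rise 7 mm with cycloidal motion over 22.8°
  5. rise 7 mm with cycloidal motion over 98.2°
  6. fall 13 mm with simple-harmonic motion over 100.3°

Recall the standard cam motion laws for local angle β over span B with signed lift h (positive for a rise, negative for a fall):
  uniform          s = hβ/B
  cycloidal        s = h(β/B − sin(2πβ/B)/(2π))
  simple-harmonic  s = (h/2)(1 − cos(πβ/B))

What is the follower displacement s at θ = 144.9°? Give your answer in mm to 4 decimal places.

seg 1 [0°–43.5°] cycloidal, h=11: full span → s += 11 → s = 11.0000
seg 2 [43.5°–106.6°] dwell: s stays 11.0000
seg 3 [106.6°–138.7°] cycloidal, h=27: full span → s += 27 → s = 38.0000
seg 4 [138.7°–161.5°] cycloidal, h=7: θ=144.9° here. β=6.2, B=22.8. 7·(0.2719 − sin(2π·0.2719)/(2π)) = 0.8000 → s = 38.8000

38.8000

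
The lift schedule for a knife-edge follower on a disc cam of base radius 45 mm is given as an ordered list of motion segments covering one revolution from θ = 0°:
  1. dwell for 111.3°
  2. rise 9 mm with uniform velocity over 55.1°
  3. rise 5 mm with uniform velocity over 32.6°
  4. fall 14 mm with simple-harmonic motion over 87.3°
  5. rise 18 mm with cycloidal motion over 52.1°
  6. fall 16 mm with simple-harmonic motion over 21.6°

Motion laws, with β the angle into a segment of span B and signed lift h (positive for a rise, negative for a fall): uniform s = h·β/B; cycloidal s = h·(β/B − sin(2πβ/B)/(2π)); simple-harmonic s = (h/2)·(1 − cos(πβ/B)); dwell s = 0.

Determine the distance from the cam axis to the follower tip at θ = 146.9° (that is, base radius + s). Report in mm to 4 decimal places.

seg 1 [0°–111.3°] dwell: s stays 0.0000
seg 2 [111.3°–166.4°] uniform, h=9: θ=146.9° here. β=35.6, B=55.1. 9·35.6/55.1 = 5.8149 → s = 5.8149
radial distance = base radius + s = 45 + 5.8149 = 50.8149

50.8149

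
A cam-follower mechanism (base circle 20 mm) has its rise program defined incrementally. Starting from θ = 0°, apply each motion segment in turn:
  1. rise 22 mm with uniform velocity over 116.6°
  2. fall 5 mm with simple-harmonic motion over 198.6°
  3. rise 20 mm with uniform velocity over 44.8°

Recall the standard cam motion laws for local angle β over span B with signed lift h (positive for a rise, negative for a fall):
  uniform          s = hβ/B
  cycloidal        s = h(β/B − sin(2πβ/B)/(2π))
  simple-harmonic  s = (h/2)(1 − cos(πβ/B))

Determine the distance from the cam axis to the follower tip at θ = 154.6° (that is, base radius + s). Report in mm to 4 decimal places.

seg 1 [0°–116.6°] uniform, h=22: full span → s += 22 → s = 22.0000
seg 2 [116.6°–315.2°] simple-harmonic, h=-5: θ=154.6° here. β=38, B=198.6. -5/2·(1 − cos(π·0.1913)) = -0.4382 → s = 21.5618
radial distance = base radius + s = 20 + 21.5618 = 41.5618

41.5618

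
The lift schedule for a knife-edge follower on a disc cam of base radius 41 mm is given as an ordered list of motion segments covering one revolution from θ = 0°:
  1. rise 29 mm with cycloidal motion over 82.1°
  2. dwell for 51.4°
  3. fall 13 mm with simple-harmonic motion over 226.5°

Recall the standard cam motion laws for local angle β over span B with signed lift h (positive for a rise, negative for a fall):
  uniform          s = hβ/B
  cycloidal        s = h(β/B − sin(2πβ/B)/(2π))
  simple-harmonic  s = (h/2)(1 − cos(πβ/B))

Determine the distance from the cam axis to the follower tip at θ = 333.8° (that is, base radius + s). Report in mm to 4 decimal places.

seg 1 [0°–82.1°] cycloidal, h=29: full span → s += 29 → s = 29.0000
seg 2 [82.1°–133.5°] dwell: s stays 29.0000
seg 3 [133.5°–360°] simple-harmonic, h=-13: θ=333.8° here. β=200.3, B=226.5. -13/2·(1 − cos(π·0.8843)) = -12.5755 → s = 16.4245
radial distance = base radius + s = 41 + 16.4245 = 57.4245

57.4245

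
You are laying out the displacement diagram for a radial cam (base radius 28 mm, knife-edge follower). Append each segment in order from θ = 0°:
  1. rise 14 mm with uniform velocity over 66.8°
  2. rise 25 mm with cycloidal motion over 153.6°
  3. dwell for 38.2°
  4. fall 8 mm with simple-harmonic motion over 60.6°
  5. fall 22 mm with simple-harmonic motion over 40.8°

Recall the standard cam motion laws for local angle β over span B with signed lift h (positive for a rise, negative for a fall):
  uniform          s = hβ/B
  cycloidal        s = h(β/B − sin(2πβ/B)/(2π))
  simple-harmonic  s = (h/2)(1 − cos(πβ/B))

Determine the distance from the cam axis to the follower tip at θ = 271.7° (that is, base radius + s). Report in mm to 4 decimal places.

seg 1 [0°–66.8°] uniform, h=14: full span → s += 14 → s = 14.0000
seg 2 [66.8°–220.4°] cycloidal, h=25: full span → s += 25 → s = 39.0000
seg 3 [220.4°–258.6°] dwell: s stays 39.0000
seg 4 [258.6°–319.2°] simple-harmonic, h=-8: θ=271.7° here. β=13.1, B=60.6. -8/2·(1 − cos(π·0.2162)) = -0.8875 → s = 38.1125
radial distance = base radius + s = 28 + 38.1125 = 66.1125

66.1125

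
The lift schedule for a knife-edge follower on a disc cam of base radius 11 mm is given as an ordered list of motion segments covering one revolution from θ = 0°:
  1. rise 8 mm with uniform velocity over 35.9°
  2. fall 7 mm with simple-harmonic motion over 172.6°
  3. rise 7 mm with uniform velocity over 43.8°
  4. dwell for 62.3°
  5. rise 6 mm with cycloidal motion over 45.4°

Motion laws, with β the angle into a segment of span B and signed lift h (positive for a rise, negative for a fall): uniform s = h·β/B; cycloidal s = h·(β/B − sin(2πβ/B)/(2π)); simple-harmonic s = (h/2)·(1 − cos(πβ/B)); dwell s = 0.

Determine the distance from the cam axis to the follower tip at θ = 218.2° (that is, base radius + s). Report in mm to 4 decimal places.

seg 1 [0°–35.9°] uniform, h=8: full span → s += 8 → s = 8.0000
seg 2 [35.9°–208.5°] simple-harmonic, h=-7: full span → s += -7 → s = 1.0000
seg 3 [208.5°–252.3°] uniform, h=7: θ=218.2° here. β=9.7, B=43.8. 7·9.7/43.8 = 1.5502 → s = 2.5502
radial distance = base radius + s = 11 + 2.5502 = 13.5502

13.5502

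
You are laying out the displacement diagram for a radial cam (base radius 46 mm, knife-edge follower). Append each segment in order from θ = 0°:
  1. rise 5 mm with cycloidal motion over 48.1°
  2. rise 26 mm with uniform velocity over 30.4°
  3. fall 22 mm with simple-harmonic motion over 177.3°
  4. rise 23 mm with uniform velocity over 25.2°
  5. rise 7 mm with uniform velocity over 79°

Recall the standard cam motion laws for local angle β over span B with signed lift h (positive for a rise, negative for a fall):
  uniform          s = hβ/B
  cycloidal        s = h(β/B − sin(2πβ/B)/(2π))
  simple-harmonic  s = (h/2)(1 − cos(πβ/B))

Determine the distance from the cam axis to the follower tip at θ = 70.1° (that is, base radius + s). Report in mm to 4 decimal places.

seg 1 [0°–48.1°] cycloidal, h=5: full span → s += 5 → s = 5.0000
seg 2 [48.1°–78.5°] uniform, h=26: θ=70.1° here. β=22, B=30.4. 26·22/30.4 = 18.8158 → s = 23.8158
radial distance = base radius + s = 46 + 23.8158 = 69.8158

69.8158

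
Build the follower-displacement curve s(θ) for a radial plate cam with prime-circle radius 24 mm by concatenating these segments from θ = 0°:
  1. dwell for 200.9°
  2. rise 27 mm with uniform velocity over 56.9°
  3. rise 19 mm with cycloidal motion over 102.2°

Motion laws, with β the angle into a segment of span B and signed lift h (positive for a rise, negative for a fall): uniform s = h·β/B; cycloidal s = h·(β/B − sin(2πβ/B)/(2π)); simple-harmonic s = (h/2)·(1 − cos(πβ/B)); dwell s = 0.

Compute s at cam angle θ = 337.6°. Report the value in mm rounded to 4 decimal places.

seg 1 [0°–200.9°] dwell: s stays 0.0000
seg 2 [200.9°–257.8°] uniform, h=27: full span → s += 27 → s = 27.0000
seg 3 [257.8°–360°] cycloidal, h=19: θ=337.6° here. β=79.8, B=102.2. 19·(0.7808 − sin(2π·0.7808)/(2π)) = 17.8030 → s = 44.8030

44.8030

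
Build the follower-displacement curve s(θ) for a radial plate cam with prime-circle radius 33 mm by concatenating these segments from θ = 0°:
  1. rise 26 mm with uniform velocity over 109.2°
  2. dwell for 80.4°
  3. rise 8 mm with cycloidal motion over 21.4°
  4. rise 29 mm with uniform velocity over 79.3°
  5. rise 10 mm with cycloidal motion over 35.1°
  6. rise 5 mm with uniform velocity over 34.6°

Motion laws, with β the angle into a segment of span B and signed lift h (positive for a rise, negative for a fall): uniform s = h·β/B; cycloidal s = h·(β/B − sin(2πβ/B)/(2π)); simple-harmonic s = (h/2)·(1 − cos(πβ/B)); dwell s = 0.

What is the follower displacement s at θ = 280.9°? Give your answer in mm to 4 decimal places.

seg 1 [0°–109.2°] uniform, h=26: full span → s += 26 → s = 26.0000
seg 2 [109.2°–189.6°] dwell: s stays 26.0000
seg 3 [189.6°–211°] cycloidal, h=8: full span → s += 8 → s = 34.0000
seg 4 [211°–290.3°] uniform, h=29: θ=280.9° here. β=69.9, B=79.3. 29·69.9/79.3 = 25.5624 → s = 59.5624

59.5624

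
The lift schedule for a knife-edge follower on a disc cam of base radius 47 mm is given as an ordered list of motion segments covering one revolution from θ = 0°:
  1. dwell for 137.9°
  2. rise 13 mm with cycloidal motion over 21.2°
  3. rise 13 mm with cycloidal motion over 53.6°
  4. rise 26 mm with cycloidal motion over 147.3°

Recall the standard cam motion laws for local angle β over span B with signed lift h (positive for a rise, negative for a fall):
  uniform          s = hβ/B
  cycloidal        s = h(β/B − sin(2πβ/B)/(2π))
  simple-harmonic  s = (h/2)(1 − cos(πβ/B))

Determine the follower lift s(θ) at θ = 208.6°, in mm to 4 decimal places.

seg 1 [0°–137.9°] dwell: s stays 0.0000
seg 2 [137.9°–159.1°] cycloidal, h=13: full span → s += 13 → s = 13.0000
seg 3 [159.1°–212.7°] cycloidal, h=13: θ=208.6° here. β=49.5, B=53.6. 13·(0.9235 − sin(2π·0.9235)/(2π)) = 12.9622 → s = 25.9622

25.9622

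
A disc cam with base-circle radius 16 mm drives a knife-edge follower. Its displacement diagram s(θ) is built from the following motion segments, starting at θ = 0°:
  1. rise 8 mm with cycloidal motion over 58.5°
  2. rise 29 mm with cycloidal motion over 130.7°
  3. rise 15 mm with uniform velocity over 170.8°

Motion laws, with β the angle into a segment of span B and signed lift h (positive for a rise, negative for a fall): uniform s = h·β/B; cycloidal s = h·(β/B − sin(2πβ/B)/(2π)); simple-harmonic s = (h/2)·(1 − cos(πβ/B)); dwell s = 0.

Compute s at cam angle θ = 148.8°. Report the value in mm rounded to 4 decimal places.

seg 1 [0°–58.5°] cycloidal, h=8: full span → s += 8 → s = 8.0000
seg 2 [58.5°–189.2°] cycloidal, h=29: θ=148.8° here. β=90.3, B=130.7. 29·(0.6909 − sin(2π·0.6909)/(2π)) = 24.3368 → s = 32.3368

32.3368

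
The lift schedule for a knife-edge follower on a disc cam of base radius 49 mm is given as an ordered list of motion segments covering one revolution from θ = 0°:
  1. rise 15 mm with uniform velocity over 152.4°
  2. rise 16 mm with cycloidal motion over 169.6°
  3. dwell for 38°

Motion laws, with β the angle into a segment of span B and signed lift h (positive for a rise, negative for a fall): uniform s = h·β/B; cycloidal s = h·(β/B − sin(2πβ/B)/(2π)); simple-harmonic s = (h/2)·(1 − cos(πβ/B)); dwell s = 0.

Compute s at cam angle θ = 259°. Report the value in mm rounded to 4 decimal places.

seg 1 [0°–152.4°] uniform, h=15: full span → s += 15 → s = 15.0000
seg 2 [152.4°–322°] cycloidal, h=16: θ=259° here. β=106.6, B=169.6. 16·(0.6285 − sin(2π·0.6285)/(2π)) = 11.8968 → s = 26.8968

26.8968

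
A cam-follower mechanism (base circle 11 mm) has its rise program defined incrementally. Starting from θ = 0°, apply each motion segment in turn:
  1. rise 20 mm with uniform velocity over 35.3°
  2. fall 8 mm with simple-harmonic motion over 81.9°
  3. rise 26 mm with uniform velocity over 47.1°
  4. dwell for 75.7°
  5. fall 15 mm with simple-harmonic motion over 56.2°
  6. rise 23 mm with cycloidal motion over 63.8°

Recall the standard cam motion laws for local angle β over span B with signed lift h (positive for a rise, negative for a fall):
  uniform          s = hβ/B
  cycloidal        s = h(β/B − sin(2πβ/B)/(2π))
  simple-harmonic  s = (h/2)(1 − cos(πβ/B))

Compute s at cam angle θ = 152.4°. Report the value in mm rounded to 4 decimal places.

seg 1 [0°–35.3°] uniform, h=20: full span → s += 20 → s = 20.0000
seg 2 [35.3°–117.2°] simple-harmonic, h=-8: full span → s += -8 → s = 12.0000
seg 3 [117.2°–164.3°] uniform, h=26: θ=152.4° here. β=35.2, B=47.1. 26·35.2/47.1 = 19.4310 → s = 31.4310

31.4310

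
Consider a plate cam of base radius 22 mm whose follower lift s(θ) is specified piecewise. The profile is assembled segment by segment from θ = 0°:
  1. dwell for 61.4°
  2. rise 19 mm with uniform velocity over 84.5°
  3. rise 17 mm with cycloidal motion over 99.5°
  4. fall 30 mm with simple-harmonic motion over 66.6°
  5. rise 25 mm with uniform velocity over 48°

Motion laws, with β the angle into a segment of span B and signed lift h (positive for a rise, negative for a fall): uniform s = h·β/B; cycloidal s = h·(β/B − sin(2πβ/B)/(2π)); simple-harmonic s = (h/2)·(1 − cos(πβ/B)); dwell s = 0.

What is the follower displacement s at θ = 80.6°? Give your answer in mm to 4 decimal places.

seg 1 [0°–61.4°] dwell: s stays 0.0000
seg 2 [61.4°–145.9°] uniform, h=19: θ=80.6° here. β=19.2, B=84.5. 19·19.2/84.5 = 4.3172 → s = 4.3172

4.3172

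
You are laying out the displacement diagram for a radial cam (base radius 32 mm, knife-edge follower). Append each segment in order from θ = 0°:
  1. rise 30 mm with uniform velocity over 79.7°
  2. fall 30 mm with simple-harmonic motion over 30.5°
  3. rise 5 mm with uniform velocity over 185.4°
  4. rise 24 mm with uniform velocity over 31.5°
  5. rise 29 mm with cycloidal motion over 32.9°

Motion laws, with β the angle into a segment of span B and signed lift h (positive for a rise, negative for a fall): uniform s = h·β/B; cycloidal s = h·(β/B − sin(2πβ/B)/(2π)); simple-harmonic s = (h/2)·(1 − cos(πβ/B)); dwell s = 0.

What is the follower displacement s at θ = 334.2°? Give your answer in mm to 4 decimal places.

seg 1 [0°–79.7°] uniform, h=30: full span → s += 30 → s = 30.0000
seg 2 [79.7°–110.2°] simple-harmonic, h=-30: full span → s += -30 → s = 0.0000
seg 3 [110.2°–295.6°] uniform, h=5: full span → s += 5 → s = 5.0000
seg 4 [295.6°–327.1°] uniform, h=24: full span → s += 24 → s = 29.0000
seg 5 [327.1°–360°] cycloidal, h=29: θ=334.2° here. β=7.1, B=32.9. 29·(0.2158 − sin(2π·0.2158)/(2π)) = 1.7490 → s = 30.7490

30.7490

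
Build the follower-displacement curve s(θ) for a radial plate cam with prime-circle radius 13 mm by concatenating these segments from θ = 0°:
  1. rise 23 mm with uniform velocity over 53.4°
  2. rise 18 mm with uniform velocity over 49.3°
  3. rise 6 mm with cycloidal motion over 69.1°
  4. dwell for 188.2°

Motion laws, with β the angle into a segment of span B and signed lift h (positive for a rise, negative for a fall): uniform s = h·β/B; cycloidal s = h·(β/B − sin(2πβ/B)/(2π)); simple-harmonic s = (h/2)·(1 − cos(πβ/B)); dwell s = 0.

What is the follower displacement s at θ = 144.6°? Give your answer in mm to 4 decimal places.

seg 1 [0°–53.4°] uniform, h=23: full span → s += 23 → s = 23.0000
seg 2 [53.4°–102.7°] uniform, h=18: full span → s += 18 → s = 41.0000
seg 3 [102.7°–171.8°] cycloidal, h=6: θ=144.6° here. β=41.9, B=69.1. 6·(0.6064 − sin(2π·0.6064)/(2π)) = 4.2300 → s = 45.2300

45.2300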